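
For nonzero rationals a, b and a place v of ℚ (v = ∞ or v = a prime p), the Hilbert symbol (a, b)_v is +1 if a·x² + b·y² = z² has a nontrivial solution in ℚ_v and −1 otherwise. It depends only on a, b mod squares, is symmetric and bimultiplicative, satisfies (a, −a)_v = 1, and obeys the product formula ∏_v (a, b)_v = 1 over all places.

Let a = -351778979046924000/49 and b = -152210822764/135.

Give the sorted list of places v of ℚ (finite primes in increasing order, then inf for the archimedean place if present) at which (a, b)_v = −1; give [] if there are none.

Mod squares: a ≡ -110, b ≡ -1365. Check v ∈ {∞, 2, 3, 5, 7, 11, 13}.
v=3: a=3^4·(≡1), b=3^-3·(≡1) mod 3; (1|3)=+1, (1|3)=+1; (−1)^{4·-3·1}·(+1)^-3·(+1)^4 = +1.
v=2: v_2(a)=5, v_2(b)=2; units ≡ 1, 3 (mod 8); ε·ε+αω+βω = 0·1+5·1+2·0 ≡ 1  ⇒  (a,b)_2 = -1.
v=7: a=7^-2·(≡2), b=7^1·(≡1) mod 7; (2|7)=+1, (1|7)=+1; (−1)^{-2·1·3}·(+1)^1·(+1)^-2 = +1.
v=5: a=5^3·(≡2), b=5^-1·(≡3) mod 5; (2|5)=-1, (3|5)=-1; (−1)^{3·-1·2}·(-1)^-1·(-1)^3 = +1.
v=∞: -110 < 0 and -1365 < 0  ⇒  (a,b)_∞ = -1.
v=13: a=13^8·(≡6), b=13^5·(≡4) mod 13; (6|13)=-1, (4|13)=+1; (−1)^{8·5·6}·(-1)^5·(+1)^8 = -1.
v=11: a=11^3·(≡3), b=11^4·(≡2) mod 11; (3|11)=+1, (2|11)=-1; (−1)^{3·4·5}·(+1)^4·(-1)^3 = -1.
(-110, -1365 / ℚ) ramifies at {2, 11, 13, ∞}: a division algebra.

[2, 11, 13, inf]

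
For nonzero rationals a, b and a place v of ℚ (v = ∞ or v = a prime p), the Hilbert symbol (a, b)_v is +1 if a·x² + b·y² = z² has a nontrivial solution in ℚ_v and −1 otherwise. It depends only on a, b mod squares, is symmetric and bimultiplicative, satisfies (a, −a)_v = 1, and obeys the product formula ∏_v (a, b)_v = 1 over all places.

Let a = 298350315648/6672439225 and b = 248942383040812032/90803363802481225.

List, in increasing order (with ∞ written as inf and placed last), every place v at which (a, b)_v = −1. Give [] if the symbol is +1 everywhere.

(a, b) ≡ (2, 13) mod (ℚ^×)²; places V = {2, 3, 5, 7, 11, 13, 17, 19, 31, ∞}.
(a,b)_3: α=2, u≡2; β=4, v≡1 (mod 3); (2|3)=-1, (1|3)=+1; sign (−1)^0·-1^4·+1^2 = +1.
(a,b)_5: α=-2, u≡2; β=-2, v≡3 (mod 5); (2|5)=-1, (3|5)=-1; sign (−1)^0·-1^-2·-1^-2 = +1.
(a,b)_∞: sgn(2)=+, sgn(13)=+, so +1.
(a,b)_13: α=0, u≡6; β=1, v≡10 (mod 13); (6|13)=-1, (10|13)=+1; sign (−1)^0·-1^1·+1^0 = -1.
(a,b)_31: α=-4, u≡9; β=-6, v≡30 (mod 31); (9|31)=+1, (30|31)=-1; sign (−1)^0·+1^-6·-1^-4 = +1.
(a,b)_2: α=7, β=10; u≡1, v≡5 (mod 8); ε(u)ε(v)=0·0, αω(v)=7·1, βω(u)=10·0; sum ≡ 1  ⇒  -1.
(a,b)_19: α=2, u≡10; β=4, v≡2 (mod 19); (10|19)=-1, (2|19)=-1; sign (−1)^0·-1^4·-1^2 = +1.
(a,b)_17: α=-2, u≡13; β=-4, v≡1 (mod 17); (13|17)=+1, (1|17)=+1; sign (−1)^0·+1^-4·+1^-2 = +1.
(a,b)_11: α=4, u≡8; β=6, v≡2 (mod 11); (8|11)=-1, (2|11)=-1; sign (−1)^0·-1^6·-1^4 = +1.
(a,b)_7: α=2, u≡2; β=-2, v≡6 (mod 7); (2|7)=+1, (6|7)=-1; sign (−1)^0·+1^-2·-1^2 = +1.
Ram(2, 13) = {2, 13}; no ℚ_2-point on the conic.

[2, 13]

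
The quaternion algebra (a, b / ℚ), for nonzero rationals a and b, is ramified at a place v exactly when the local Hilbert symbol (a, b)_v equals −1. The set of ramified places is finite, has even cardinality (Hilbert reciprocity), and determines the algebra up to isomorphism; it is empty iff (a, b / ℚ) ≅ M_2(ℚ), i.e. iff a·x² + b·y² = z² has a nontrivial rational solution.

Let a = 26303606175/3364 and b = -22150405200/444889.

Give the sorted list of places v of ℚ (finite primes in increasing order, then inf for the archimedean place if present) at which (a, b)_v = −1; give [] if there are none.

[2, 7, 19, 37]

Mod squares: a ≡ 24087, b ≡ -457653. Check v ∈ {∞, 2, 3, 5, 7, 11, 19, 23, 29, 31, 37}.
v=3: a=3^1·(≡1), b=3^1·(≡2) mod 3; (1|3)=+1, (2|3)=-1; (−1)^{1·1·1}·(+1)^1·(-1)^1 = +1.
v=19: a=19^2·(≡18), b=19^1·(≡4) mod 19; (18|19)=-1, (4|19)=+1; (−1)^{2·1·9}·(-1)^1·(+1)^2 = -1.
v=11: a=11^2·(≡2), b=11^2·(≡6) mod 11; (2|11)=-1, (6|11)=-1; (−1)^{2·2·5}·(-1)^2·(-1)^2 = +1.
v=29: a=29^-2·(≡26), b=29^-2·(≡13) mod 29; (26|29)=-1, (13|29)=+1; (−1)^{-2·-2·14}·(-1)^-2·(+1)^-2 = +1.
v=5: a=5^2·(≡3), b=5^2·(≡3) mod 5; (3|5)=-1, (3|5)=-1; (−1)^{2·2·2}·(-1)^2·(-1)^2 = +1.
v=23: a=23^0·(≡8), b=23^-2·(≡13) mod 23; (8|23)=+1, (13|23)=+1; (−1)^{0·-2·11}·(+1)^-2·(+1)^0 = +1.
v=7: a=7^1·(≡4), b=7^1·(≡4) mod 7; (4|7)=+1, (4|7)=+1; (−1)^{1·1·3}·(+1)^1·(+1)^1 = -1.
v=31: a=31^1·(≡14), b=31^1·(≡27) mod 31; (14|31)=+1, (27|31)=-1; (−1)^{1·1·15}·(+1)^1·(-1)^1 = +1.
v=37: a=37^1·(≡35), b=37^1·(≡30) mod 37; (35|37)=-1, (30|37)=+1; (−1)^{1·1·18}·(-1)^1·(+1)^1 = -1.
v=∞: 24087 > 0 and -457653 < 0  ⇒  (a,b)_∞ = +1.
v=2: v_2(a)=-2, v_2(b)=4; units ≡ 7, 3 (mod 8); ε·ε+αω+βω = 1·1+-2·1+4·0 ≡ 1  ⇒  (a,b)_2 = -1.
(24087, -457653 / ℚ) ramifies at {2, 7, 19, 37}: a division algebra.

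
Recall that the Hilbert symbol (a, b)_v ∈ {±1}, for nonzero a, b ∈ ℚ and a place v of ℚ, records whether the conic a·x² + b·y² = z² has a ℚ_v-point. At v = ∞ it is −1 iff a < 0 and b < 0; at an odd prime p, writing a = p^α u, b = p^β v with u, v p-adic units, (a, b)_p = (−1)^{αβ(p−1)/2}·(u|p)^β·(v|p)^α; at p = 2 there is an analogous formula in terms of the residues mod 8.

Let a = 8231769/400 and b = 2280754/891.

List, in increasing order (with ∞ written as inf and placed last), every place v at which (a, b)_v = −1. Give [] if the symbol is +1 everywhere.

Mod squares: a ≡ 1729, b ≡ 374. Check v ∈ {∞, 2, 3, 5, 7, 11, 13, 17, 19, 23, 37}.
v=11: a=11^0·(≡10), b=11^-1·(≡9) mod 11; (10|11)=-1, (9|11)=+1; (−1)^{0·-1·5}·(-1)^-1·(+1)^0 = -1.
v=19: a=19^1·(≡13), b=19^0·(≡3) mod 19; (13|19)=-1, (3|19)=-1; (−1)^{1·0·9}·(-1)^0·(-1)^1 = -1.
v=5: a=5^-2·(≡4), b=5^0·(≡4) mod 5; (4|5)=+1, (4|5)=+1; (−1)^{-2·0·2}·(+1)^0·(+1)^-2 = +1.
v=7: a=7^1·(≡2), b=7^2·(≡5) mod 7; (2|7)=+1, (5|7)=-1; (−1)^{1·2·3}·(+1)^2·(-1)^1 = -1.
v=∞: 1729 > 0 and 374 > 0  ⇒  (a,b)_∞ = +1.
v=13: a=13^1·(≡10), b=13^0·(≡3) mod 13; (10|13)=+1, (3|13)=+1; (−1)^{1·0·6}·(+1)^0·(+1)^1 = +1.
v=3: a=3^2·(≡1), b=3^-4·(≡2) mod 3; (1|3)=+1, (2|3)=-1; (−1)^{2·-4·1}·(+1)^-4·(-1)^2 = +1.
v=37: a=37^0·(≡4), b=37^2·(≡25) mod 37; (4|37)=+1, (25|37)=+1; (−1)^{0·2·18}·(+1)^2·(+1)^0 = +1.
v=23: a=23^2·(≡4), b=23^0·(≡3) mod 23; (4|23)=+1, (3|23)=+1; (−1)^{2·0·11}·(+1)^0·(+1)^2 = +1.
v=17: a=17^0·(≡7), b=17^1·(≡7) mod 17; (7|17)=-1, (7|17)=-1; (−1)^{0·1·8}·(-1)^1·(-1)^0 = -1.
v=2: v_2(a)=-4, v_2(b)=1; units ≡ 1, 3 (mod 8); ε·ε+αω+βω = 0·1+-4·1+1·0 ≡ 0  ⇒  (a,b)_2 = +1.
(1729, 374 / ℚ) ramifies at {7, 11, 17, 19}: a division algebra.

[7, 11, 17, 19]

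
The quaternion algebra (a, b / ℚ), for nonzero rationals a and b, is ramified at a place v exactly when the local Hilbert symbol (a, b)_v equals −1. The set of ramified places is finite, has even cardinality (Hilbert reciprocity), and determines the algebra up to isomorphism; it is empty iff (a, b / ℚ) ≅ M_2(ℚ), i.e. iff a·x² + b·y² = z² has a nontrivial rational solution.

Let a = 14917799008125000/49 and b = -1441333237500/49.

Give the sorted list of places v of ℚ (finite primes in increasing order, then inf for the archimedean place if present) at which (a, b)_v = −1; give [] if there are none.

[13, 23]

Mod squares: a ≡ 130, b ≡ -1495. Check v ∈ {∞, 2, 3, 5, 7, 13, 23}.
v=2: v_2(a)=3, v_2(b)=2; units ≡ 1, 1 (mod 8); ε·ε+αω+βω = 0·0+3·0+2·0 ≡ 0  ⇒  (a,b)_2 = +1.
v=7: a=7^-2·(≡1), b=7^-2·(≡5) mod 7; (1|7)=+1, (5|7)=-1; (−1)^{-2·-2·3}·(+1)^-2·(-1)^-2 = +1.
v=∞: 130 > 0 and -1495 < 0  ⇒  (a,b)_∞ = +1.
v=5: a=5^7·(≡1), b=5^5·(≡1) mod 5; (1|5)=+1, (1|5)=+1; (−1)^{7·5·2}·(+1)^5·(+1)^7 = +1.
v=3: a=3^8·(≡1), b=3^6·(≡2) mod 3; (1|3)=+1, (2|3)=-1; (−1)^{8·6·1}·(+1)^6·(-1)^8 = +1.
v=13: a=13^1·(≡9), b=13^1·(≡2) mod 13; (9|13)=+1, (2|13)=-1; (−1)^{1·1·6}·(+1)^1·(-1)^1 = -1.
v=23: a=23^4·(≡17), b=23^3·(≡4) mod 23; (17|23)=-1, (4|23)=+1; (−1)^{4·3·11}·(-1)^3·(+1)^4 = -1.
Ram(130, -1495) = {13, 23}; no ℚ_13-point on the conic.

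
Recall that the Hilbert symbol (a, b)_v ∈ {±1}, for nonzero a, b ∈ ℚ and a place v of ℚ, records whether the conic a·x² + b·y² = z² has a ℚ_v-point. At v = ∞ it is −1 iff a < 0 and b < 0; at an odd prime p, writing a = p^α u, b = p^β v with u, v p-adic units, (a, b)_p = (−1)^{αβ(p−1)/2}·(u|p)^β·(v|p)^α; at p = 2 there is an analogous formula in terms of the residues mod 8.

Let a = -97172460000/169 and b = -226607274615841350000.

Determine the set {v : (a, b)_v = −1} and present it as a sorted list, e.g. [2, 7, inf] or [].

[7, 11, 19, inf]

Mod squares: a ≡ -119966, b ≡ -128535. Check v ∈ {∞, 2, 3, 5, 7, 11, 13, 19, 41}.
v=11: a=11^1·(≡6), b=11^3·(≡8) mod 11; (6|11)=-1, (8|11)=-1; (−1)^{1·3·5}·(-1)^3·(-1)^1 = -1.
v=19: a=19^1·(≡14), b=19^3·(≡14) mod 19; (14|19)=-1, (14|19)=-1; (−1)^{1·3·9}·(-1)^3·(-1)^1 = -1.
v=∞: -119966 < 0 and -128535 < 0  ⇒  (a,b)_∞ = -1.
v=3: a=3^4·(≡1), b=3^1·(≡1) mod 3; (1|3)=+1, (1|3)=+1; (−1)^{4·1·1}·(+1)^1·(+1)^4 = +1.
v=5: a=5^4·(≡1), b=5^5·(≡3) mod 5; (1|5)=+1, (3|5)=-1; (−1)^{4·5·2}·(+1)^5·(-1)^4 = +1.
v=7: a=7^1·(≡3), b=7^4·(≡3) mod 7; (3|7)=-1, (3|7)=-1; (−1)^{1·4·3}·(-1)^4·(-1)^1 = -1.
v=13: a=13^-2·(≡8), b=13^0·(≡10) mod 13; (8|13)=-1, (10|13)=+1; (−1)^{-2·0·6}·(-1)^0·(+1)^-2 = +1.
v=2: v_2(a)=5, v_2(b)=4; units ≡ 1, 1 (mod 8); ε·ε+αω+βω = 0·0+5·0+4·0 ≡ 0  ⇒  (a,b)_2 = +1.
v=41: a=41^1·(≡29), b=41^3·(≡6) mod 41; (29|41)=-1, (6|41)=-1; (−1)^{1·3·20}·(-1)^3·(-1)^1 = +1.
|Ram(-119966, -128535)| = 4, even; anisotropic at {7, 11, 19, ∞}.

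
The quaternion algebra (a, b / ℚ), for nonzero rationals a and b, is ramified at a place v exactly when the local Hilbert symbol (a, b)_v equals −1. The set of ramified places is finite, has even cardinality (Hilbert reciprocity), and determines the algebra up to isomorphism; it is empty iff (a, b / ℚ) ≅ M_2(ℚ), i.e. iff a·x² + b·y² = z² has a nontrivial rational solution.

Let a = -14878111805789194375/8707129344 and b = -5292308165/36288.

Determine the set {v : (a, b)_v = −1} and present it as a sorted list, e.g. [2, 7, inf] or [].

[19, 23, 29, inf]

Mod squares: a ≡ -391, b ≡ -443555. Check v ∈ {∞, 2, 3, 5, 7, 17, 19, 23, 29}.
v=23: a=23^1·(≡3), b=23^1·(≡1) mod 23; (3|23)=+1, (1|23)=+1; (−1)^{1·1·11}·(+1)^1·(+1)^1 = -1.
v=29: a=29^2·(≡10), b=29^1·(≡15) mod 29; (10|29)=-1, (15|29)=-1; (−1)^{2·1·14}·(-1)^1·(-1)^2 = -1.
v=7: a=7^4·(≡1), b=7^-1·(≡6) mod 7; (1|7)=+1, (6|7)=-1; (−1)^{4·-1·3}·(+1)^-1·(-1)^4 = +1.
v=3: a=3^-12·(≡2), b=3^-4·(≡1) mod 3; (2|3)=-1, (1|3)=+1; (−1)^{-12·-4·1}·(-1)^-4·(+1)^-12 = +1.
v=2: v_2(a)=-14, v_2(b)=-6; units ≡ 1, 5 (mod 8); ε·ε+αω+βω = 0·0+-14·1+-6·0 ≡ 0  ⇒  (a,b)_2 = +1.
v=17: a=17^5·(≡12), b=17^4·(≡13) mod 17; (12|17)=-1, (13|17)=+1; (−1)^{5·4·8}·(-1)^4·(+1)^5 = +1.
v=5: a=5^4·(≡1), b=5^1·(≡4) mod 5; (1|5)=+1, (4|5)=+1; (−1)^{4·1·2}·(+1)^1·(+1)^4 = +1.
v=19: a=19^2·(≡3), b=19^1·(≡4) mod 19; (3|19)=-1, (4|19)=+1; (−1)^{2·1·9}·(-1)^1·(+1)^2 = -1.
v=∞: -391 < 0 and -443555 < 0  ⇒  (a,b)_∞ = -1.
Ram(-391, -443555) = {19, 23, 29, ∞}; no ℚ_19-point on the conic.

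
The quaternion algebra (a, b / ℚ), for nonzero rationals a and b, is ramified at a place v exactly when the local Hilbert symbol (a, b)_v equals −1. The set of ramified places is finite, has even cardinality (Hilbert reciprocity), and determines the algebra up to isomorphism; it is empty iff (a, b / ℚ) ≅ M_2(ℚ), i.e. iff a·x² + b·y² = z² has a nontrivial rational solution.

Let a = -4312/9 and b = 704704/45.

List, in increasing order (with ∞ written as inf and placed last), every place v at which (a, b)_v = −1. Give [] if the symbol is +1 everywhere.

[5, 7]

(a, b) ≡ (-22, 455) mod (ℚ^×)²; places V = {2, 3, 5, 7, 11, 13, ∞}.
(a,b)_13: α=0, u≡12; β=1, v≡4 (mod 13); (12|13)=+1, (4|13)=+1; sign (−1)^0·+1^1·+1^0 = +1.
(a,b)_2: α=3, β=6; u≡5, v≡7 (mod 8); ε(u)ε(v)=0·1, αω(v)=3·0, βω(u)=6·1; sum ≡ 0  ⇒  +1.
(a,b)_3: α=-2, u≡2; β=-2, v≡2 (mod 3); (2|3)=-1, (2|3)=-1; sign (−1)^0·-1^-2·-1^-2 = +1.
(a,b)_7: α=2, u≡5; β=1, v≡4 (mod 7); (5|7)=-1, (4|7)=+1; sign (−1)^0·-1^1·+1^2 = -1.
(a,b)_∞: sgn(-22)=−, sgn(455)=+, so +1.
(a,b)_11: α=1, u≡9; β=2, v≡5 (mod 11); (9|11)=+1, (5|11)=+1; sign (−1)^0·+1^2·+1^1 = +1.
(a,b)_5: α=0, u≡2; β=-1, v≡1 (mod 5); (2|5)=-1, (1|5)=+1; sign (−1)^0·-1^-1·+1^0 = -1.
|Ram(-22, 455)| = 2, even; anisotropic at {5, 7}.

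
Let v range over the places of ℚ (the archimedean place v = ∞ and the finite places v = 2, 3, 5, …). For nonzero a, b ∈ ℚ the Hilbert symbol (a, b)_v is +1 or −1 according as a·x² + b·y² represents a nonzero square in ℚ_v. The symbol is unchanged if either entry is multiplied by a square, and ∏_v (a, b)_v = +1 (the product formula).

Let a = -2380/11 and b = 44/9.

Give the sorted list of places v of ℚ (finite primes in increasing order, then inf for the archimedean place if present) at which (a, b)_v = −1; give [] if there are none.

[2, 17]

Mod squares: a ≡ -6545, b ≡ 11. Check v ∈ {∞, 2, 3, 5, 7, 11, 17}.
v=5: a=5^1·(≡4), b=5^0·(≡1) mod 5; (4|5)=+1, (1|5)=+1; (−1)^{1·0·2}·(+1)^0·(+1)^1 = +1.
v=∞: -6545 < 0 and 11 > 0  ⇒  (a,b)_∞ = +1.
v=17: a=17^1·(≡12), b=17^0·(≡3) mod 17; (12|17)=-1, (3|17)=-1; (−1)^{1·0·8}·(-1)^0·(-1)^1 = -1.
v=3: a=3^0·(≡1), b=3^-2·(≡2) mod 3; (1|3)=+1, (2|3)=-1; (−1)^{0·-2·1}·(+1)^-2·(-1)^0 = +1.
v=7: a=7^1·(≡6), b=7^0·(≡1) mod 7; (6|7)=-1, (1|7)=+1; (−1)^{1·0·3}·(-1)^0·(+1)^1 = +1.
v=11: a=11^-1·(≡7), b=11^1·(≡9) mod 11; (7|11)=-1, (9|11)=+1; (−1)^{-1·1·5}·(-1)^1·(+1)^-1 = +1.
v=2: v_2(a)=2, v_2(b)=2; units ≡ 7, 3 (mod 8); ε·ε+αω+βω = 1·1+2·1+2·0 ≡ 1  ⇒  (a,b)_2 = -1.
|Ram(-6545, 11)| = 2, even; anisotropic at {2, 17}.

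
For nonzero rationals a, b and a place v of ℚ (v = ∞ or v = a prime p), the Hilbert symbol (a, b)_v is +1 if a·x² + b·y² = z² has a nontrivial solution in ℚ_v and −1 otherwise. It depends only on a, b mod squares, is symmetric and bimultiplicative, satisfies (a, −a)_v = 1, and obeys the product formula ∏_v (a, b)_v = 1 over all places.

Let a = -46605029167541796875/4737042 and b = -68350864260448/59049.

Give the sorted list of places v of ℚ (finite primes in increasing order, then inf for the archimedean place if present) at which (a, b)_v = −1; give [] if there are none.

[7, 11, 17, inf]

(a, b) ≡ (-60214, -22) mod (ℚ^×)²; places V = {2, 3, 5, 7, 11, 17, 19, 23, ∞}.
(a,b)_7: α=3, u≡4; β=4, v≡5 (mod 7); (4|7)=+1, (5|7)=-1; sign (−1)^0·+1^4·-1^3 = -1.
(a,b)_19: α=-2, u≡11; β=0, v≡4 (mod 19); (11|19)=+1, (4|19)=+1; sign (−1)^0·+1^0·+1^-2 = +1.
(a,b)_3: α=-8, u≡2; β=-10, v≡2 (mod 3); (2|3)=-1, (2|3)=-1; sign (−1)^0·-1^-10·-1^-8 = +1.
(a,b)_2: α=-1, β=5; u≡5, v≡5 (mod 8); ε(u)ε(v)=0·0, αω(v)=-1·1, βω(u)=5·1; sum ≡ 0  ⇒  +1.
(a,b)_5: α=8, u≡4; β=0, v≡3 (mod 5); (4|5)=+1, (3|5)=-1; sign (−1)^0·+1^0·-1^8 = +1.
(a,b)_∞: sgn(-60214)=−, sgn(-22)=−, so -1.
(a,b)_11: α=1, u≡5; β=1, v≡9 (mod 11); (5|11)=+1, (9|11)=+1; sign (−1)^1·+1^1·+1^1 = -1.
(a,b)_23: α=5, u≡18; β=4, v≡4 (mod 23); (18|23)=+1, (4|23)=+1; sign (−1)^0·+1^4·+1^5 = +1.
(a,b)_17: α=3, u≡3; β=2, v≡10 (mod 17); (3|17)=-1, (10|17)=-1; sign (−1)^0·-1^2·-1^3 = -1.
|Ram(-60214, -22)| = 4, even; anisotropic at {7, 11, 17, ∞}.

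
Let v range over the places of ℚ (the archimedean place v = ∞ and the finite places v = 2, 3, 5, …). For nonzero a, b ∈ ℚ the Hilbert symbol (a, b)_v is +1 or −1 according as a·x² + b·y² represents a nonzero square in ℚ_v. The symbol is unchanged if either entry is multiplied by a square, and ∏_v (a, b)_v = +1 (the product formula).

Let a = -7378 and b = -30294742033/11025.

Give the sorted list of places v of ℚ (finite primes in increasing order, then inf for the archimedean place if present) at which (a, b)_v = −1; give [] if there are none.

[2, 19, 29, inf]

(a, b) ≡ (-7378, -290377) mod (ℚ^×)²; places V = {2, 3, 5, 7, 17, 19, 29, 31, ∞}.
(a,b)_3: α=0, u≡2; β=-2, v≡2 (mod 3); (2|3)=-1, (2|3)=-1; sign (−1)^0·-1^-2·-1^0 = +1.
(a,b)_5: α=0, u≡2; β=-2, v≡2 (mod 5); (2|5)=-1, (2|5)=-1; sign (−1)^0·-1^-2·-1^0 = +1.
(a,b)_2: α=1, β=0; u≡7, v≡7 (mod 8); ε(u)ε(v)=1·1, αω(v)=1·0, βω(u)=0·0; sum ≡ 1  ⇒  -1.
(a,b)_17: α=1, u≡8; β=3, v≡15 (mod 17); (8|17)=+1, (15|17)=+1; sign (−1)^0·+1^3·+1^1 = +1.
(a,b)_19: α=0, u≡13; β=3, v≡2 (mod 19); (13|19)=-1, (2|19)=-1; sign (−1)^0·-1^3·-1^0 = -1.
(a,b)_29: α=0, u≡17; β=1, v≡15 (mod 29); (17|29)=-1, (15|29)=-1; sign (−1)^0·-1^1·-1^0 = -1.
(a,b)_31: α=1, u≡10; β=1, v≡12 (mod 31); (10|31)=+1, (12|31)=-1; sign (−1)^1·+1^1·-1^1 = +1.
(a,b)_∞: sgn(-7378)=−, sgn(-290377)=−, so -1.
(a,b)_7: α=1, u≡3; β=-2, v≡4 (mod 7); (3|7)=-1, (4|7)=+1; sign (−1)^0·-1^-2·+1^1 = +1.
(-7378, -290377 / ℚ) ramifies at {2, 19, 29, ∞}: a division algebra.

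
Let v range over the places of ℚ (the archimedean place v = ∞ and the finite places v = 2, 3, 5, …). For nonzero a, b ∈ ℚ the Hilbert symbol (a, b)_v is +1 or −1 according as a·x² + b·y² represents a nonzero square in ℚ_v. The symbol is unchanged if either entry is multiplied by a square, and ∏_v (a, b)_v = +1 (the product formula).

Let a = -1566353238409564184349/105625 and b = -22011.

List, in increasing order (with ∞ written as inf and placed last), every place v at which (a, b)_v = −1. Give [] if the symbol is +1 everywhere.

(a, b) ≡ (-271469, -22011) mod (ℚ^×)²; places V = {2, 3, 5, 7, 11, 13, 17, 23, 29, 37, ∞}.
(a,b)_5: α=-4, u≡4; β=0, v≡4 (mod 5); (4|5)=+1, (4|5)=+1; sign (−1)^0·+1^0·+1^-4 = +1.
(a,b)_7: α=2, u≡3; β=0, v≡4 (mod 7); (3|7)=-1, (4|7)=+1; sign (−1)^0·-1^0·+1^2 = +1.
(a,b)_2: α=0, β=0; u≡3, v≡5 (mod 8); ε(u)ε(v)=1·0, αω(v)=0·1, βω(u)=0·1; sum ≡ 0  ⇒  +1.
(a,b)_∞: sgn(-271469)=−, sgn(-22011)=−, so -1.
(a,b)_29: α=5, u≡23; β=1, v≡24 (mod 29); (23|29)=+1, (24|29)=+1; sign (−1)^0·+1^1·+1^5 = +1.
(a,b)_23: α=3, u≡10; β=1, v≡9 (mod 23); (10|23)=-1, (9|23)=+1; sign (−1)^1·-1^1·+1^3 = +1.
(a,b)_17: α=2, u≡16; β=0, v≡4 (mod 17); (16|17)=+1, (4|17)=+1; sign (−1)^0·+1^0·+1^2 = +1.
(a,b)_13: α=-2, u≡10; β=0, v≡11 (mod 13); (10|13)=+1, (11|13)=-1; sign (−1)^0·+1^0·-1^-2 = +1.
(a,b)_3: α=2, u≡1; β=1, v≡1 (mod 3); (1|3)=+1, (1|3)=+1; sign (−1)^0·+1^1·+1^2 = +1.
(a,b)_37: α=1, u≡21; β=0, v≡4 (mod 37); (21|37)=+1, (4|37)=+1; sign (−1)^0·+1^0·+1^1 = +1.
(a,b)_11: α=3, u≡4; β=1, v≡1 (mod 11); (4|11)=+1, (1|11)=+1; sign (−1)^1·+1^1·+1^3 = -1.
Ram(-271469, -22011) = {11, ∞}; no ℚ_11-point on the conic.

[11, inf]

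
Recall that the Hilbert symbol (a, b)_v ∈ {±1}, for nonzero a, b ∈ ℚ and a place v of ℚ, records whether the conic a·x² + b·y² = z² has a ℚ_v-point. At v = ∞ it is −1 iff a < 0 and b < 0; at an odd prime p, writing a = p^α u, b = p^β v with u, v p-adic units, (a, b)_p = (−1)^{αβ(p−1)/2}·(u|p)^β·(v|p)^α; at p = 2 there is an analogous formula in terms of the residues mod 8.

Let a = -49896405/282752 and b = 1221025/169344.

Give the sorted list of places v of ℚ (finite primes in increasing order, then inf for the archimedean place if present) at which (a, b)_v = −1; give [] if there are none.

Mod squares: a ≡ -10, b ≡ 6. Check v ∈ {∞, 2, 3, 5, 7, 13, 17, 47}.
v=13: a=13^2·(≡12), b=13^2·(≡6) mod 13; (12|13)=+1, (6|13)=-1; (−1)^{2·2·6}·(+1)^2·(-1)^2 = +1.
v=7: a=7^0·(≡1), b=7^-2·(≡3) mod 7; (1|7)=+1, (3|7)=-1; (−1)^{0·-2·3}·(+1)^-2·(-1)^0 = +1.
v=47: a=47^-2·(≡24), b=47^0·(≡4) mod 47; (24|47)=+1, (4|47)=+1; (−1)^{-2·0·23}·(+1)^0·(+1)^-2 = +1.
v=∞: -10 < 0 and 6 > 0  ⇒  (a,b)_∞ = +1.
v=2: v_2(a)=-7, v_2(b)=-7; units ≡ 3, 3 (mod 8); ε·ε+αω+βω = 1·1+-7·1+-7·1 ≡ 1  ⇒  (a,b)_2 = -1.
v=17: a=17^0·(≡5), b=17^2·(≡11) mod 17; (5|17)=-1, (11|17)=-1; (−1)^{0·2·8}·(-1)^2·(-1)^0 = +1.
v=5: a=5^1·(≡2), b=5^2·(≡4) mod 5; (2|5)=-1, (4|5)=+1; (−1)^{1·2·2}·(-1)^2·(+1)^1 = +1.
v=3: a=3^10·(≡2), b=3^-3·(≡2) mod 3; (2|3)=-1, (2|3)=-1; (−1)^{10·-3·1}·(-1)^-3·(-1)^10 = -1.
|Ram(-10, 6)| = 2, even; anisotropic at {2, 3}.

[2, 3]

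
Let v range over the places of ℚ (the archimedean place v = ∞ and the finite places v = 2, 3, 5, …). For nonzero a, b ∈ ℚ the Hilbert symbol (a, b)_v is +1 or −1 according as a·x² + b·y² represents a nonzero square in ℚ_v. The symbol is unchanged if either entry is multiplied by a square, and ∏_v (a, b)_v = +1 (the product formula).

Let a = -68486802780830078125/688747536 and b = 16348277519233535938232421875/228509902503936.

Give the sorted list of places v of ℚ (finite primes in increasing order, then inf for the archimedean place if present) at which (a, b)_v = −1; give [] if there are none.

[2, 43]

(a, b) ≡ (-13, 734483) mod (ℚ^×)²; places V = {2, 3, 5, 13, 19, 29, 31, 43, ∞}.
(a,b)_∞: sgn(-13)=−, sgn(734483)=+, so +1.
(a,b)_13: α=1, u≡9; β=2, v≡1 (mod 13); (9|13)=+1, (1|13)=+1; sign (−1)^0·+1^2·+1^1 = +1.
(a,b)_19: α=2, u≡16; β=3, v≡5 (mod 19); (16|19)=+1, (5|19)=+1; sign (−1)^0·+1^3·+1^2 = +1.
(a,b)_3: α=-16, u≡2; β=-20, v≡2 (mod 3); (2|3)=-1, (2|3)=-1; sign (−1)^0·-1^-20·-1^-16 = +1.
(a,b)_31: α=2, u≡7; β=3, v≡10 (mod 31); (7|31)=+1, (10|31)=+1; sign (−1)^0·+1^3·+1^2 = +1.
(a,b)_5: α=10, u≡3; β=12, v≡3 (mod 5); (3|5)=-1, (3|5)=-1; sign (−1)^0·-1^12·-1^10 = +1.
(a,b)_43: α=2, u≡33; β=3, v≡15 (mod 43); (33|43)=-1, (15|43)=+1; sign (−1)^0·-1^3·+1^2 = -1.
(a,b)_2: α=-4, β=-16; u≡3, v≡3 (mod 8); ε(u)ε(v)=1·1, αω(v)=-4·1, βω(u)=-16·1; sum ≡ 1  ⇒  -1.
(a,b)_29: α=2, u≡13; β=3, v≡2 (mod 29); (13|29)=+1, (2|29)=-1; sign (−1)^0·+1^3·-1^2 = +1.
(-13, 734483 / ℚ) ramifies at {2, 43}: a division algebra.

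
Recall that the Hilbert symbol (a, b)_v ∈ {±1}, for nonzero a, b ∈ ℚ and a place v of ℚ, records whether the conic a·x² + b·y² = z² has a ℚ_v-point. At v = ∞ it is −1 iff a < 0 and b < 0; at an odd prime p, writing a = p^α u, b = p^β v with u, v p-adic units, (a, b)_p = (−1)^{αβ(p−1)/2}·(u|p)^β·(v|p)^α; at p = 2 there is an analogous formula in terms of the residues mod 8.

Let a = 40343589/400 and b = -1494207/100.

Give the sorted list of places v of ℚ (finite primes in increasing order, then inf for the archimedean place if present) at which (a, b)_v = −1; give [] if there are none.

(a, b) ≡ (6149, -18447) mod (ℚ^×)²; places V = {2, 3, 5, 11, 13, 43, ∞}.
(a,b)_2: α=-4, β=-2; u≡5, v≡1 (mod 8); ε(u)ε(v)=0·0, αω(v)=-4·0, βω(u)=-2·1; sum ≡ 0  ⇒  +1.
(a,b)_13: α=1, u≡11; β=1, v≡8 (mod 13); (11|13)=-1, (8|13)=-1; sign (−1)^0·-1^1·-1^1 = +1.
(a,b)_∞: sgn(6149)=+, sgn(-18447)=−, so +1.
(a,b)_3: α=8, u≡2; β=5, v≡1 (mod 3); (2|3)=-1, (1|3)=+1; sign (−1)^0·-1^5·+1^8 = -1.
(a,b)_5: α=-2, u≡4; β=-2, v≡2 (mod 5); (4|5)=+1, (2|5)=-1; sign (−1)^0·+1^-2·-1^-2 = +1.
(a,b)_11: α=1, u≡3; β=1, v≡2 (mod 11); (3|11)=+1, (2|11)=-1; sign (−1)^1·+1^1·-1^1 = +1.
(a,b)_43: α=1, u≡17; β=1, v≡15 (mod 43); (17|43)=+1, (15|43)=+1; sign (−1)^1·+1^1·+1^1 = -1.
Ram(6149, -18447) = {3, 43}; no ℚ_3-point on the conic.

[3, 43]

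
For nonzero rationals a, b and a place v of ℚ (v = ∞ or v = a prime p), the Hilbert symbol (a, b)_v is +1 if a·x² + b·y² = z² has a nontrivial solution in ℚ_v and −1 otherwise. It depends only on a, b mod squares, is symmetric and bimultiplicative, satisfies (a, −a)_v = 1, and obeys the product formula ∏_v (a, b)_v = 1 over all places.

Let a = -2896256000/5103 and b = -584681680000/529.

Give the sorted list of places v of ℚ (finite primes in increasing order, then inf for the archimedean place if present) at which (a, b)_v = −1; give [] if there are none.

(a, b) ≡ (-6545, -418) mod (ℚ^×)²; places V = {2, 3, 5, 7, 11, 17, 19, 23, ∞}.
(a,b)_2: α=10, β=7; u≡7, v≡7 (mod 8); ε(u)ε(v)=1·1, αω(v)=10·0, βω(u)=7·0; sum ≡ 1  ⇒  -1.
(a,b)_5: α=3, u≡4; β=4, v≡3 (mod 5); (4|5)=+1, (3|5)=-1; sign (−1)^0·+1^4·-1^3 = -1.
(a,b)_17: α=1, u≡11; β=2, v≡10 (mod 17); (11|17)=-1, (10|17)=-1; sign (−1)^0·-1^2·-1^1 = -1.
(a,b)_3: α=-6, u≡1; β=0, v≡2 (mod 3); (1|3)=+1, (2|3)=-1; sign (−1)^0·+1^0·-1^-6 = +1.
(a,b)_∞: sgn(-6545)=−, sgn(-418)=−, so -1.
(a,b)_11: α=3, u≡2; β=3, v≡6 (mod 11); (2|11)=-1, (6|11)=-1; sign (−1)^1·-1^3·-1^3 = -1.
(a,b)_19: α=0, u≡15; β=1, v≡7 (mod 19); (15|19)=-1, (7|19)=+1; sign (−1)^0·-1^1·+1^0 = -1.
(a,b)_23: α=0, u≡7; β=-2, v≡7 (mod 23); (7|23)=-1, (7|23)=-1; sign (−1)^0·-1^-2·-1^0 = +1.
(a,b)_7: α=-1, u≡6; β=0, v≡4 (mod 7); (6|7)=-1, (4|7)=+1; sign (−1)^0·-1^0·+1^-1 = +1.
Ram(-6545, -418) = {2, 5, 11, 17, 19, ∞}; no ℚ_2-point on the conic.

[2, 5, 11, 17, 19, inf]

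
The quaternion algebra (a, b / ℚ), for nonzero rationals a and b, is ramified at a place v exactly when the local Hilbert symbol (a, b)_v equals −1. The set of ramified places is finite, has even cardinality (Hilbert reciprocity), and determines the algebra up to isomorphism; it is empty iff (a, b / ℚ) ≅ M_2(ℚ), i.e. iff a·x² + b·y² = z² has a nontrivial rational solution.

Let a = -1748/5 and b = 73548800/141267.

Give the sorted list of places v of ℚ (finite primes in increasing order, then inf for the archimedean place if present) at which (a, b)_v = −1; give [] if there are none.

Mod squares: a ≡ -2185, b ≡ 51. Check v ∈ {∞, 2, 3, 5, 7, 13, 17, 19, 23, 31}.
v=2: v_2(a)=2, v_2(b)=10; units ≡ 7, 3 (mod 8); ε·ε+αω+βω = 1·1+2·1+10·0 ≡ 1  ⇒  (a,b)_2 = -1.
v=3: a=3^0·(≡2), b=3^-1·(≡2) mod 3; (2|3)=-1, (2|3)=-1; (−1)^{0·-1·1}·(-1)^-1·(-1)^0 = -1.
v=19: a=19^1·(≡12), b=19^0·(≡14) mod 19; (12|19)=-1, (14|19)=-1; (−1)^{1·0·9}·(-1)^0·(-1)^1 = -1.
v=7: a=7^0·(≡6), b=7^-2·(≡4) mod 7; (6|7)=-1, (4|7)=+1; (−1)^{0·-2·3}·(-1)^-2·(+1)^0 = +1.
v=∞: -2185 < 0 and 51 > 0  ⇒  (a,b)_∞ = +1.
v=13: a=13^0·(≡4), b=13^2·(≡10) mod 13; (4|13)=+1, (10|13)=+1; (−1)^{0·2·6}·(+1)^2·(+1)^0 = +1.
v=5: a=5^-1·(≡2), b=5^2·(≡1) mod 5; (2|5)=-1, (1|5)=+1; (−1)^{-1·2·2}·(-1)^2·(+1)^-1 = +1.
v=23: a=23^1·(≡17), b=23^0·(≡21) mod 23; (17|23)=-1, (21|23)=-1; (−1)^{1·0·11}·(-1)^0·(-1)^1 = -1.
v=31: a=31^0·(≡10), b=31^-2·(≡8) mod 31; (10|31)=+1, (8|31)=+1; (−1)^{0·-2·15}·(+1)^-2·(+1)^0 = +1.
v=17: a=17^0·(≡4), b=17^1·(≡5) mod 17; (4|17)=+1, (5|17)=-1; (−1)^{0·1·8}·(+1)^1·(-1)^0 = +1.
|Ram(-2185, 51)| = 4, even; anisotropic at {2, 3, 19, 23}.

[2, 3, 19, 23]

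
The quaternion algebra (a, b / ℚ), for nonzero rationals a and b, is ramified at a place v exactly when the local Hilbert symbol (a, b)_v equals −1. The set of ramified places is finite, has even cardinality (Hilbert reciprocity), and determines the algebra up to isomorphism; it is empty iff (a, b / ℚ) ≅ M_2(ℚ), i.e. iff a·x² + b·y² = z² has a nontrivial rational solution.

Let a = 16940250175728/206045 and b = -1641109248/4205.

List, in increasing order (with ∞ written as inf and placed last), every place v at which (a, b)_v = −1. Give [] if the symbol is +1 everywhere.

Mod squares: a ≡ 82704435, b ≡ -395715. Check v ∈ {∞, 2, 3, 5, 7, 11, 19, 23, 29, 31, 37}.
v=3: a=3^1·(≡2), b=3^5·(≡2) mod 3; (2|3)=-1, (2|3)=-1; (−1)^{1·5·1}·(-1)^5·(-1)^1 = -1.
v=7: a=7^-2·(≡1), b=7^0·(≡1) mod 7; (1|7)=+1, (1|7)=+1; (−1)^{-2·0·3}·(+1)^0·(+1)^-2 = +1.
v=37: a=37^1·(≡34), b=37^1·(≡17) mod 37; (34|37)=+1, (17|37)=-1; (−1)^{1·1·18}·(+1)^1·(-1)^1 = -1.
v=23: a=23^3·(≡6), b=23^1·(≡11) mod 23; (6|23)=+1, (11|23)=-1; (−1)^{3·1·11}·(+1)^1·(-1)^3 = +1.
v=∞: 82704435 > 0 and -395715 < 0  ⇒  (a,b)_∞ = +1.
v=19: a=19^1·(≡8), b=19^0·(≡16) mod 19; (8|19)=-1, (16|19)=+1; (−1)^{1·0·9}·(-1)^0·(+1)^1 = +1.
v=2: v_2(a)=4, v_2(b)=8; units ≡ 3, 5 (mod 8); ε·ε+αω+βω = 1·0+4·1+8·1 ≡ 0  ⇒  (a,b)_2 = +1.
v=11: a=11^3·(≡2), b=11^0·(≡8) mod 11; (2|11)=-1, (8|11)=-1; (−1)^{3·0·5}·(-1)^0·(-1)^3 = -1.
v=5: a=5^-1·(≡2), b=5^-1·(≡2) mod 5; (2|5)=-1, (2|5)=-1; (−1)^{-1·-1·2}·(-1)^-1·(-1)^-1 = +1.
v=31: a=31^1·(≡9), b=31^1·(≡28) mod 31; (9|31)=+1, (28|31)=+1; (−1)^{1·1·15}·(+1)^1·(+1)^1 = -1.
v=29: a=29^-2·(≡15), b=29^-2·(≡17) mod 29; (15|29)=-1, (17|29)=-1; (−1)^{-2·-2·14}·(-1)^-2·(-1)^-2 = +1.
(82704435, -395715 / ℚ) ramifies at {3, 11, 31, 37}: a division algebra.

[3, 11, 31, 37]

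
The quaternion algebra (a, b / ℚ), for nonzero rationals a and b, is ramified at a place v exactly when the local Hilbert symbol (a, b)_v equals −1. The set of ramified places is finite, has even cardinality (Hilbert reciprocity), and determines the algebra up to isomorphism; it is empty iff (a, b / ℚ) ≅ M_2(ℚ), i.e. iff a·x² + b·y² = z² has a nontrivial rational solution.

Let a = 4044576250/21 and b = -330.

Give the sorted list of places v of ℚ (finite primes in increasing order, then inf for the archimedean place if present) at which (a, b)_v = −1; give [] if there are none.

[2, 3, 5, 7, 13, 17]

(a, b) ≡ (9282, -330) mod (ℚ^×)²; places V = {2, 3, 5, 7, 11, 13, 17, ∞}.
(a,b)_7: α=-1, u≡5; β=0, v≡6 (mod 7); (5|7)=-1, (6|7)=-1; sign (−1)^0·-1^0·-1^-1 = -1.
(a,b)_17: α=1, u≡15; β=0, v≡10 (mod 17); (15|17)=+1, (10|17)=-1; sign (−1)^0·+1^0·-1^1 = -1.
(a,b)_2: α=1, β=1; u≡1, v≡3 (mod 8); ε(u)ε(v)=0·1, αω(v)=1·1, βω(u)=1·0; sum ≡ 1  ⇒  -1.
(a,b)_5: α=4, u≡2; β=1, v≡4 (mod 5); (2|5)=-1, (4|5)=+1; sign (−1)^0·-1^1·+1^4 = -1.
(a,b)_11: α=4, u≡4; β=1, v≡3 (mod 11); (4|11)=+1, (3|11)=+1; sign (−1)^0·+1^1·+1^4 = +1.
(a,b)_3: α=-1, u≡1; β=1, v≡1 (mod 3); (1|3)=+1, (1|3)=+1; sign (−1)^1·+1^1·+1^-1 = -1.
(a,b)_13: α=1, u≡3; β=0, v≡8 (mod 13); (3|13)=+1, (8|13)=-1; sign (−1)^0·+1^0·-1^1 = -1.
(a,b)_∞: sgn(9282)=+, sgn(-330)=−, so +1.
(9282, -330 / ℚ) ramifies at {2, 3, 5, 7, 13, 17}: a division algebra.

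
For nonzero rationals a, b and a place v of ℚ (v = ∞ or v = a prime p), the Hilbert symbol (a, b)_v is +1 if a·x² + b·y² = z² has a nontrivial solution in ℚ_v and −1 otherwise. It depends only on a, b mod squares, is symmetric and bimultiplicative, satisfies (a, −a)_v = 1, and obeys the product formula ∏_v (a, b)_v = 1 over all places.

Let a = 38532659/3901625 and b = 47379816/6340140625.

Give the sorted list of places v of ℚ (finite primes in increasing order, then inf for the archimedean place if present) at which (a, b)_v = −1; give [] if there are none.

(a, b) ≡ (8666515, 506) mod (ℚ^×)²; places V = {2, 3, 5, 7, 11, 13, 17, 23, 31, ∞}.
(a,b)_7: α=-4, u≡4; β=-4, v≡1 (mod 7); (4|7)=+1, (1|7)=+1; sign (−1)^0·+1^-4·+1^-4 = +1.
(a,b)_3: α=0, u≡1; β=4, v≡2 (mod 3); (1|3)=+1, (2|3)=-1; sign (−1)^0·+1^4·-1^0 = +1.
(a,b)_23: α=1, u≡11; β=1, v≡20 (mod 23); (11|23)=-1, (20|23)=-1; sign (−1)^1·-1^1·-1^1 = -1.
(a,b)_17: α=3, u≡1; β=2, v≡9 (mod 17); (1|17)=+1, (9|17)=+1; sign (−1)^0·+1^2·+1^3 = +1.
(a,b)_5: α=-3, u≡3; β=-6, v≡4 (mod 5); (3|5)=-1, (4|5)=+1; sign (−1)^0·-1^-6·+1^-3 = +1.
(a,b)_2: α=0, β=3; u≡3, v≡5 (mod 8); ε(u)ε(v)=1·0, αω(v)=0·1, βω(u)=3·1; sum ≡ 1  ⇒  -1.
(a,b)_13: α=-1, u≡5; β=-2, v≡4 (mod 13); (5|13)=-1, (4|13)=+1; sign (−1)^0·-1^-2·+1^-1 = +1.
(a,b)_31: α=1, u≡20; β=0, v≡16 (mod 31); (20|31)=+1, (16|31)=+1; sign (−1)^0·+1^0·+1^1 = +1.
(a,b)_11: α=1, u≡4; β=1, v≡6 (mod 11); (4|11)=+1, (6|11)=-1; sign (−1)^1·+1^1·-1^1 = +1.
(a,b)_∞: sgn(8666515)=+, sgn(506)=+, so +1.
|Ram(8666515, 506)| = 2, even; anisotropic at {2, 23}.

[2, 23]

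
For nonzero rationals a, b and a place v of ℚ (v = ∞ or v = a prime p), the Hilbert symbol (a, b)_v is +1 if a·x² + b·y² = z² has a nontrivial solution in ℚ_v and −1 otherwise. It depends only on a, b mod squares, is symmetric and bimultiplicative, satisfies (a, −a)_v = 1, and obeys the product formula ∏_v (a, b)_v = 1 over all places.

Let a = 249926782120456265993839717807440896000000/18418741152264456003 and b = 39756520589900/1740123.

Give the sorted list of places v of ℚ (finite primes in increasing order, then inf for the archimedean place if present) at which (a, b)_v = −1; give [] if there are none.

Mod squares: a ≡ 97867, b ≡ 1859473. Check v ∈ {∞, 2, 3, 5, 7, 11, 13, 17, 19, 23, 29, 31, 41}.
v=23: a=23^-2·(≡12), b=23^0·(≡19) mod 23; (12|23)=+1, (19|23)=-1; (−1)^{-2·0·11}·(+1)^0·(-1)^-2 = +1.
v=2: v_2(a)=16, v_2(b)=2; units ≡ 3, 1 (mod 8); ε·ε+αω+βω = 1·0+16·0+2·1 ≡ 0  ⇒  (a,b)_2 = +1.
v=7: a=7^-1·(≡4), b=7^-1·(≡6) mod 7; (4|7)=+1, (6|7)=-1; (−1)^{-1·-1·3}·(+1)^-1·(-1)^-1 = +1.
v=∞: 97867 > 0 and 1859473 > 0  ⇒  (a,b)_∞ = +1.
v=5: a=5^6·(≡3), b=5^2·(≡2) mod 5; (3|5)=-1, (2|5)=-1; (−1)^{6·2·2}·(-1)^2·(-1)^6 = +1.
v=29: a=29^4·(≡3), b=29^2·(≡22) mod 29; (3|29)=-1, (22|29)=+1; (−1)^{4·2·14}·(-1)^2·(+1)^4 = +1.
v=31: a=31^-3·(≡15), b=31^-1·(≡24) mod 31; (15|31)=-1, (24|31)=-1; (−1)^{-3·-1·15}·(-1)^-1·(-1)^-3 = -1.
v=17: a=17^2·(≡13), b=17^0·(≡8) mod 17; (13|17)=+1, (8|17)=+1; (−1)^{2·0·8}·(+1)^0·(+1)^2 = +1.
v=41: a=41^7·(≡9), b=41^3·(≡26) mod 41; (9|41)=+1, (26|41)=-1; (−1)^{7·3·20}·(+1)^3·(-1)^7 = -1.
v=13: a=13^-4·(≡10), b=13^0·(≡11) mod 13; (10|13)=+1, (11|13)=-1; (−1)^{-4·0·6}·(+1)^0·(-1)^-4 = +1.
v=11: a=11^-1·(≡4), b=11^-1·(≡2) mod 11; (4|11)=+1, (2|11)=-1; (−1)^{-1·-1·5}·(+1)^-1·(-1)^-1 = +1.
v=3: a=3^-12·(≡1), b=3^-6·(≡1) mod 3; (1|3)=+1, (1|3)=+1; (−1)^{-12·-6·1}·(+1)^-6·(+1)^-12 = +1.
v=19: a=19^10·(≡11), b=19^3·(≡6) mod 19; (11|19)=+1, (6|19)=+1; (−1)^{10·3·9}·(+1)^3·(+1)^10 = +1.
Ram(97867, 1859473) = {31, 41}; no ℚ_31-point on the conic.

[31, 41]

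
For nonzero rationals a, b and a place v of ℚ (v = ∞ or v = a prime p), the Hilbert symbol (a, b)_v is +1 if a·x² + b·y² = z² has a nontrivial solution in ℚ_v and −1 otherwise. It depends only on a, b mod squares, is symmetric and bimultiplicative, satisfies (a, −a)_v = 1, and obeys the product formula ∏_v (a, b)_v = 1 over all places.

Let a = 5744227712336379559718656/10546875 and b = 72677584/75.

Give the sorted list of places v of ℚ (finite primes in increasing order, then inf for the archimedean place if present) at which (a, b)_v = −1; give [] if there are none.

[3, 17, 19, 23]

Mod squares: a ≡ 1173, b ≡ 278103. Check v ∈ {∞, 2, 3, 5, 7, 11, 17, 19, 23, 41}.
v=5: a=5^-8·(≡3), b=5^-2·(≡3) mod 5; (3|5)=-1, (3|5)=-1; (−1)^{-8·-2·2}·(-1)^-2·(-1)^-8 = +1.
v=3: a=3^-3·(≡1), b=3^-1·(≡1) mod 3; (1|3)=+1, (1|3)=+1; (−1)^{-3·-1·1}·(+1)^-1·(+1)^-3 = -1.
v=23: a=23^3·(≡10), b=23^0·(≡19) mod 23; (10|23)=-1, (19|23)=-1; (−1)^{3·0·11}·(-1)^0·(-1)^3 = -1.
v=∞: 1173 > 0 and 278103 > 0  ⇒  (a,b)_∞ = +1.
v=41: a=41^2·(≡40), b=41^1·(≡25) mod 41; (40|41)=+1, (25|41)=+1; (−1)^{2·1·20}·(+1)^1·(+1)^2 = +1.
v=17: a=17^5·(≡13), b=17^1·(≡11) mod 17; (13|17)=+1, (11|17)=-1; (−1)^{5·1·8}·(+1)^1·(-1)^5 = -1.
v=11: a=11^2·(≡6), b=11^0·(≡5) mod 11; (6|11)=-1, (5|11)=+1; (−1)^{2·0·5}·(-1)^0·(+1)^2 = +1.
v=19: a=19^4·(≡3), b=19^1·(≡1) mod 19; (3|19)=-1, (1|19)=+1; (−1)^{4·1·9}·(-1)^1·(+1)^4 = -1.
v=7: a=7^2·(≡1), b=7^3·(≡1) mod 7; (1|7)=+1, (1|7)=+1; (−1)^{2·3·3}·(+1)^3·(+1)^2 = +1.
v=2: v_2(a)=8, v_2(b)=4; units ≡ 5, 7 (mod 8); ε·ε+αω+βω = 0·1+8·0+4·1 ≡ 0  ⇒  (a,b)_2 = +1.
Ram(1173, 278103) = {3, 17, 19, 23}; no ℚ_3-point on the conic.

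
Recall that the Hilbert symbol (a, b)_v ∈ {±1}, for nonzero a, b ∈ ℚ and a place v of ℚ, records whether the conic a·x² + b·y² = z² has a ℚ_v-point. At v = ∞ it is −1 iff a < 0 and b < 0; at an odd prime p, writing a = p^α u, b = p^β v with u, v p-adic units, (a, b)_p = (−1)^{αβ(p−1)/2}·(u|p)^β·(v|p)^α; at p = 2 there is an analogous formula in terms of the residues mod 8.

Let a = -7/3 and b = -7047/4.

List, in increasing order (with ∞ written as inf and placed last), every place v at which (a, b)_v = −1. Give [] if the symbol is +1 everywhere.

[29, inf]

Mod squares: a ≡ -21, b ≡ -87. Check v ∈ {∞, 2, 3, 7, 29}.
v=∞: -21 < 0 and -87 < 0  ⇒  (a,b)_∞ = -1.
v=29: a=29^0·(≡17), b=29^1·(≡19) mod 29; (17|29)=-1, (19|29)=-1; (−1)^{0·1·14}·(-1)^1·(-1)^0 = -1.
v=7: a=7^1·(≡2), b=7^0·(≡4) mod 7; (2|7)=+1, (4|7)=+1; (−1)^{1·0·3}·(+1)^0·(+1)^1 = +1.
v=3: a=3^-1·(≡2), b=3^5·(≡1) mod 3; (2|3)=-1, (1|3)=+1; (−1)^{-1·5·1}·(-1)^5·(+1)^-1 = +1.
v=2: v_2(a)=0, v_2(b)=-2; units ≡ 3, 1 (mod 8); ε·ε+αω+βω = 1·0+0·0+-2·1 ≡ 0  ⇒  (a,b)_2 = +1.
Ram(-21, -87) = {29, ∞}; no ℚ_29-point on the conic.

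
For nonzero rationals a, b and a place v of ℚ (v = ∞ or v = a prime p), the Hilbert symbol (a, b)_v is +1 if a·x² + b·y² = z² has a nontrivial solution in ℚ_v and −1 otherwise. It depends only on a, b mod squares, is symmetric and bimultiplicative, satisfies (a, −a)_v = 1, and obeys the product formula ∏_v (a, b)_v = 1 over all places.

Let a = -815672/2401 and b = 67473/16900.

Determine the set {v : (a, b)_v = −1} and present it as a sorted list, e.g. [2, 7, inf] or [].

[11, 17, 23, 31]

Mod squares: a ≡ -203918, b ≡ 17. Check v ∈ {∞, 2, 3, 5, 7, 11, 13, 17, 23, 31}.
v=3: a=3^0·(≡1), b=3^4·(≡2) mod 3; (1|3)=+1, (2|3)=-1; (−1)^{0·4·1}·(+1)^4·(-1)^0 = +1.
v=∞: -203918 < 0 and 17 > 0  ⇒  (a,b)_∞ = +1.
v=2: v_2(a)=3, v_2(b)=-2; units ≡ 1, 1 (mod 8); ε·ε+αω+βω = 0·0+3·0+-2·0 ≡ 0  ⇒  (a,b)_2 = +1.
v=5: a=5^0·(≡3), b=5^-2·(≡3) mod 5; (3|5)=-1, (3|5)=-1; (−1)^{0·-2·2}·(-1)^-2·(-1)^0 = +1.
v=17: a=17^0·(≡14), b=17^1·(≡4) mod 17; (14|17)=-1, (4|17)=+1; (−1)^{0·1·8}·(-1)^1·(+1)^0 = -1.
v=13: a=13^1·(≡8), b=13^-2·(≡9) mod 13; (8|13)=-1, (9|13)=+1; (−1)^{1·-2·6}·(-1)^-2·(+1)^1 = +1.
v=11: a=11^1·(≡7), b=11^0·(≡8) mod 11; (7|11)=-1, (8|11)=-1; (−1)^{1·0·5}·(-1)^0·(-1)^1 = -1.
v=7: a=7^-4·(≡3), b=7^2·(≡6) mod 7; (3|7)=-1, (6|7)=-1; (−1)^{-4·2·3}·(-1)^2·(-1)^-4 = +1.
v=23: a=23^1·(≡13), b=23^0·(≡11) mod 23; (13|23)=+1, (11|23)=-1; (−1)^{1·0·11}·(+1)^0·(-1)^1 = -1.
v=31: a=31^1·(≡16), b=31^0·(≡22) mod 31; (16|31)=+1, (22|31)=-1; (−1)^{1·0·15}·(+1)^0·(-1)^1 = -1.
Ram(-203918, 17) = {11, 17, 23, 31}; no ℚ_11-point on the conic.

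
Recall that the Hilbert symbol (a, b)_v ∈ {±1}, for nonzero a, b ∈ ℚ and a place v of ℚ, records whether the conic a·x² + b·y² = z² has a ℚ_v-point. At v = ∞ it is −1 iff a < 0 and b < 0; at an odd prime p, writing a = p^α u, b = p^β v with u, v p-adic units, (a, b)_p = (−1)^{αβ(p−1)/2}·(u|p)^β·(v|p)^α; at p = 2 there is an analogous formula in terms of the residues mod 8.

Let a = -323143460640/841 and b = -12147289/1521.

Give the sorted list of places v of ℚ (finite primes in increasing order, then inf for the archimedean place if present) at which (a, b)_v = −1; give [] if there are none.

(a, b) ≡ (-690690, -33649) mod (ℚ^×)²; places V = {2, 3, 5, 7, 11, 13, 19, 23, 29, ∞}.
(a,b)_∞: sgn(-690690)=−, sgn(-33649)=−, so -1.
(a,b)_23: α=1, u≡8; β=1, v≡2 (mod 23); (8|23)=+1, (2|23)=+1; sign (−1)^1·+1^1·+1^1 = -1.
(a,b)_3: α=5, u≡2; β=-2, v≡2 (mod 3); (2|3)=-1, (2|3)=-1; sign (−1)^0·-1^-2·-1^5 = -1.
(a,b)_19: α=2, u≡6; β=3, v≡15 (mod 19); (6|19)=+1, (15|19)=-1; sign (−1)^0·+1^3·-1^2 = +1.
(a,b)_11: α=1, u≡5; β=1, v≡8 (mod 11); (5|11)=+1, (8|11)=-1; sign (−1)^1·+1^1·-1^1 = +1.
(a,b)_13: α=1, u≡10; β=-2, v≡6 (mod 13); (10|13)=+1, (6|13)=-1; sign (−1)^0·+1^-2·-1^1 = -1.
(a,b)_2: α=5, β=0; u≡7, v≡7 (mod 8); ε(u)ε(v)=1·1, αω(v)=5·0, βω(u)=0·0; sum ≡ 1  ⇒  -1.
(a,b)_29: α=-2, u≡26; β=0, v≡20 (mod 29); (26|29)=-1, (20|29)=+1; sign (−1)^0·-1^0·+1^-2 = +1.
(a,b)_7: α=1, u≡1; β=1, v≡4 (mod 7); (1|7)=+1, (4|7)=+1; sign (−1)^1·+1^1·+1^1 = -1.
(a,b)_5: α=1, u≡2; β=0, v≡1 (mod 5); (2|5)=-1, (1|5)=+1; sign (−1)^0·-1^0·+1^1 = +1.
Ram(-690690, -33649) = {2, 3, 7, 13, 23, ∞}; no ℚ_2-point on the conic.

[2, 3, 7, 13, 23, inf]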